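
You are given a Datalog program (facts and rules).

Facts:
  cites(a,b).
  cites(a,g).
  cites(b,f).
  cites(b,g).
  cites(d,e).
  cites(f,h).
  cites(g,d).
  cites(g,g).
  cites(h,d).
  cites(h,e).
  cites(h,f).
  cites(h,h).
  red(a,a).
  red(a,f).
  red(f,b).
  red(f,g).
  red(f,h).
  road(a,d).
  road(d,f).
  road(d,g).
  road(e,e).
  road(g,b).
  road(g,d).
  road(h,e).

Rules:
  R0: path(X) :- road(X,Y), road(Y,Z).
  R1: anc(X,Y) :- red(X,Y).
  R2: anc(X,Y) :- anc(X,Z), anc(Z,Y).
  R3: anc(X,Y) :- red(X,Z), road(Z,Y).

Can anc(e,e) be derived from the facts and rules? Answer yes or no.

no

round 1: derive anc(a,a) via R1 from red(a,a)
round 1: derive anc(a,f) via R1 from red(a,f)
round 1: derive anc(f,b) via R1 from red(f,b)
round 1: derive anc(f,g) via R1 from red(f,g)
round 1: derive anc(f,h) via R1 from red(f,h)
round 1: derive anc(a,d) via R3 from red(a,a), road(a,d)
round 1: derive anc(f,d) via R3 from red(f,g), road(g,d)
round 1: derive anc(f,e) via R3 from red(f,h), road(h,e)
round 2: derive anc(a,b) via R2 from anc(a,f), anc(f,b)
round 2: derive anc(a,e) via R2 from anc(a,f), anc(f,e)
round 2: derive anc(a,g) via R2 from anc(a,f), anc(f,g)
round 2: derive anc(a,h) via R2 from anc(a,f), anc(f,h)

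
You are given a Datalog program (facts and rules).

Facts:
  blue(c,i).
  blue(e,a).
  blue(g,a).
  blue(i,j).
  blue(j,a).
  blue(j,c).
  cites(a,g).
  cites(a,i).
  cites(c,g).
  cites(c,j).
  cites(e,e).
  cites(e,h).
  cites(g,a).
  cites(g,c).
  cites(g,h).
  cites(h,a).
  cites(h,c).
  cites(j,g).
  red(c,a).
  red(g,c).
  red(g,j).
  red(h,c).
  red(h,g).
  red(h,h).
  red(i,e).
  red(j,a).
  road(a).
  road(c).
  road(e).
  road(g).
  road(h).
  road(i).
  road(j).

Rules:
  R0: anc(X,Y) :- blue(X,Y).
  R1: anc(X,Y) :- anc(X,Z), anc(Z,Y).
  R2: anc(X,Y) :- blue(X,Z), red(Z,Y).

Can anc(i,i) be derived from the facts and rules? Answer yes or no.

yes

round 1: derive anc(c,i) via R0 from blue(c,i)
round 1: derive anc(e,a) via R0 from blue(e,a)
round 1: derive anc(g,a) via R0 from blue(g,a)
round 1: derive anc(i,j) via R0 from blue(i,j)
round 1: derive anc(j,a) via R0 from blue(j,a)
round 1: derive anc(j,c) via R0 from blue(j,c)
round 1: derive anc(c,e) via R2 from blue(c,i), red(i,e)
round 1: derive anc(i,a) via R2 from blue(i,j), red(j,a)
round 2: derive anc(c,a) via R1 from anc(c,e), anc(e,a)
round 2: derive anc(c,j) via R1 from anc(c,i), anc(i,j)
round 2: derive anc(i,c) via R1 from anc(i,j), anc(j,c)
round 2: derive anc(j,e) via R1 from anc(j,c), anc(c,e)
round 2: derive anc(j,i) via R1 from anc(j,c), anc(c,i)
round 3: derive anc(c,c) via R1 from anc(c,i), anc(i,c)
round 3: derive anc(i,e) via R1 from anc(i,c), anc(c,e)
round 3: derive anc(i,i) via R1 from anc(i,c), anc(c,i)
round 3: derive anc(j,j) via R1 from anc(j,c), anc(c,j)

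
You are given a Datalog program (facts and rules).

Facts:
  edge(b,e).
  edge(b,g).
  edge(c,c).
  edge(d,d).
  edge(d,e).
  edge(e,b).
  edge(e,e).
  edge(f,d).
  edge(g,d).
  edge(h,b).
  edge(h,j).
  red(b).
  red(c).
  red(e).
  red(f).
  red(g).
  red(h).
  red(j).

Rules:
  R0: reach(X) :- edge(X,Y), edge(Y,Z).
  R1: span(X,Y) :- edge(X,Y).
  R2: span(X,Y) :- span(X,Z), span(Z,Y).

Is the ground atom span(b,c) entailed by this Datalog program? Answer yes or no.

round 1: derive span(b,e) via R1 from edge(b,e)
round 1: derive span(b,g) via R1 from edge(b,g)
round 1: derive span(c,c) via R1 from edge(c,c)
round 1: derive span(d,d) via R1 from edge(d,d)
round 1: derive span(d,e) via R1 from edge(d,e)
round 1: derive span(e,b) via R1 from edge(e,b)
round 1: derive span(e,e) via R1 from edge(e,e)
round 1: derive span(f,d) via R1 from edge(f,d)
round 1: derive span(g,d) via R1 from edge(g,d)
round 1: derive span(h,b) via R1 from edge(h,b)
round 1: derive span(h,j) via R1 from edge(h,j)
round 2: derive span(b,b) via R2 from span(b,e), span(e,b)
round 2: derive span(b,d) via R2 from span(b,g), span(g,d)
round 2: derive span(d,b) via R2 from span(d,e), span(e,b)
round 2: derive span(e,g) via R2 from span(e,b), span(b,g)
round 2: derive span(f,e) via R2 from span(f,d), span(d,e)
round 2: derive span(g,e) via R2 from span(g,d), span(d,e)
round 2: derive span(h,e) via R2 from span(h,b), span(b,e)
round 2: derive span(h,g) via R2 from span(h,b), span(b,g)
round 3: derive span(d,g) via R2 from span(d,b), span(b,g)
round 3: derive span(e,d) via R2 from span(e,b), span(b,d)
round 3: derive span(f,b) via R2 from span(f,d), span(d,b)
round 3: derive span(f,g) via R2 from span(f,e), span(e,g)
round 3: derive span(g,b) via R2 from span(g,d), span(d,b)
round 3: derive span(g,g) via R2 from span(g,e), span(e,g)
round 3: derive span(h,d) via R2 from span(h,b), span(b,d)

no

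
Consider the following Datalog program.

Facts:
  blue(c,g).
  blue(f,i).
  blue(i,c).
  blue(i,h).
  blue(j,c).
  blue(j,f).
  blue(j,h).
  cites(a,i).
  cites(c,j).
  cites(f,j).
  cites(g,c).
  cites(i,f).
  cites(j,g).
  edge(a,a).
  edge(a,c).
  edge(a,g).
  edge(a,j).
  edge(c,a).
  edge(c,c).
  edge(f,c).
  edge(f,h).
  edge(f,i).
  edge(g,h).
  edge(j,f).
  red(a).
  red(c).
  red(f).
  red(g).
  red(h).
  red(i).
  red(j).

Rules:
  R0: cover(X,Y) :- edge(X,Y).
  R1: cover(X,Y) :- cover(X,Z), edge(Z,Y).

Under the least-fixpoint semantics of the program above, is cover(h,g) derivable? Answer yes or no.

no

round 1: derive cover(a,a) via R0 from edge(a,a)
round 1: derive cover(a,c) via R0 from edge(a,c)
round 1: derive cover(a,g) via R0 from edge(a,g)
round 1: derive cover(a,j) via R0 from edge(a,j)
round 1: derive cover(c,a) via R0 from edge(c,a)
round 1: derive cover(c,c) via R0 from edge(c,c)
round 1: derive cover(f,c) via R0 from edge(f,c)
round 1: derive cover(f,h) via R0 from edge(f,h)
round 1: derive cover(f,i) via R0 from edge(f,i)
round 1: derive cover(g,h) via R0 from edge(g,h)
round 1: derive cover(j,f) via R0 from edge(j,f)
round 2: derive cover(a,f) via R1 from cover(a,j), edge(j,f)
round 2: derive cover(a,h) via R1 from cover(a,g), edge(g,h)
round 2: derive cover(c,g) via R1 from cover(c,a), edge(a,g)
round 2: derive cover(c,j) via R1 from cover(c,a), edge(a,j)
round 2: derive cover(f,a) via R1 from cover(f,c), edge(c,a)
round 2: derive cover(j,c) via R1 from cover(j,f), edge(f,c)
round 2: derive cover(j,h) via R1 from cover(j,f), edge(f,h)
round 2: derive cover(j,i) via R1 from cover(j,f), edge(f,i)
round 3: derive cover(a,i) via R1 from cover(a,f), edge(f,i)
round 3: derive cover(c,f) via R1 from cover(c,j), edge(j,f)
round 3: derive cover(c,h) via R1 from cover(c,g), edge(g,h)
round 3: derive cover(f,g) via R1 from cover(f,a), edge(a,g)
round 3: derive cover(f,j) via R1 from cover(f,a), edge(a,j)
round 3: derive cover(j,a) via R1 from cover(j,c), edge(c,a)
round 4: derive cover(c,i) via R1 from cover(c,f), edge(f,i)
round 4: derive cover(f,f) via R1 from cover(f,j), edge(j,f)
round 4: derive cover(j,g) via R1 from cover(j,a), edge(a,g)
round 4: derive cover(j,j) via R1 from cover(j,a), edge(a,j)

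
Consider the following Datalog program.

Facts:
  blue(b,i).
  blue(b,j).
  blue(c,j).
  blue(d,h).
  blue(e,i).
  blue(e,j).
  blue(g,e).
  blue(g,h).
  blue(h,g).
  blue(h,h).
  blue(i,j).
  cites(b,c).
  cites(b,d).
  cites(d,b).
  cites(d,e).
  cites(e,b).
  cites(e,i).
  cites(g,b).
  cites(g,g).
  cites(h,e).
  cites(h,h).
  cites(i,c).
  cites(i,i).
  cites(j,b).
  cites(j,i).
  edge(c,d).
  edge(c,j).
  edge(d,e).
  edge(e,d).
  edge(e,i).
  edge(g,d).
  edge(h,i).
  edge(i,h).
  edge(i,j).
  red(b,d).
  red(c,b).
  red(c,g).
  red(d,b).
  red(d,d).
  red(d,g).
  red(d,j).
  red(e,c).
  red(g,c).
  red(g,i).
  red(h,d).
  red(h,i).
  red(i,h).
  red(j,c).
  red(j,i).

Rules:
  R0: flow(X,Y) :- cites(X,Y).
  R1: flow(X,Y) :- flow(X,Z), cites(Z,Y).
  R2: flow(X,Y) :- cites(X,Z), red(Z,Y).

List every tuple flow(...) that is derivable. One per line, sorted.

flow(b,b)
flow(b,c)
flow(b,d)
flow(b,e)
flow(b,g)
flow(b,i)
flow(b,j)
flow(d,b)
flow(d,c)
flow(d,d)
flow(d,e)
flow(d,i)
flow(e,b)
flow(e,c)
flow(e,d)
flow(e,e)
flow(e,h)
flow(e,i)
flow(g,b)
flow(g,c)
flow(g,d)
flow(g,e)
flow(g,g)
flow(g,i)
flow(h,b)
flow(h,c)
flow(h,d)
flow(h,e)
flow(h,h)
flow(h,i)
flow(i,b)
flow(i,c)
flow(i,d)
flow(i,e)
flow(i,g)
flow(i,h)
flow(i,i)
flow(j,b)
flow(j,c)
flow(j,d)
flow(j,e)
flow(j,h)
flow(j,i)

round 1: derive flow(b,c) via R0 from cites(b,c)
round 1: derive flow(b,d) via R0 from cites(b,d)
round 1: derive flow(d,b) via R0 from cites(d,b)
round 1: derive flow(d,e) via R0 from cites(d,e)
round 1: derive flow(e,b) via R0 from cites(e,b)
round 1: derive flow(e,i) via R0 from cites(e,i)
round 1: derive flow(g,b) via R0 from cites(g,b)
round 1: derive flow(g,g) via R0 from cites(g,g)
round 1: derive flow(h,e) via R0 from cites(h,e)
round 1: derive flow(h,h) via R0 from cites(h,h)
round 1: derive flow(i,c) via R0 from cites(i,c)
round 1: derive flow(i,i) via R0 from cites(i,i)
round 1: derive flow(j,b) via R0 from cites(j,b)
round 1: derive flow(j,i) via R0 from cites(j,i)
round 1: derive flow(b,b) via R2 from cites(b,c), red(c,b)
round 1: derive flow(b,g) via R2 from cites(b,c), red(c,g)
round 1: derive flow(b,j) via R2 from cites(b,d), red(d,j)
round 1: derive flow(d,c) via R2 from cites(d,e), red(e,c)
round 1: derive flow(d,d) via R2 from cites(d,b), red(b,d)
round 1: derive flow(e,d) via R2 from cites(e,b), red(b,d)
round 1: derive flow(e,h) via R2 from cites(e,i), red(i,h)
round 1: derive flow(g,c) via R2 from cites(g,g), red(g,c)
round 1: derive flow(g,d) via R2 from cites(g,b), red(b,d)
round 1: derive flow(g,i) via R2 from cites(g,g), red(g,i)
round 1: derive flow(h,c) via R2 from cites(h,e), red(e,c)
round 1: derive flow(h,d) via R2 from cites(h,h), red(h,d)
round 1: derive flow(h,i) via R2 from cites(h,h), red(h,i)
round 1: derive flow(i,b) via R2 from cites(i,c), red(c,b)
round 1: derive flow(i,g) via R2 from cites(i,c), red(c,g)
round 1: derive flow(i,h) via R2 from cites(i,i), red(i,h)
round 1: derive flow(j,d) via R2 from cites(j,b), red(b,d)
round 1: derive flow(j,h) via R2 from cites(j,i), red(i,h)
round 2: derive flow(b,e) via R1 from flow(b,d), cites(d,e)
round 2: derive flow(b,i) via R1 from flow(b,j), cites(j,i)
round 2: derive flow(d,i) via R1 from flow(d,e), cites(e,i)
round 2: derive flow(e,c) via R1 from flow(e,b), cites(b,c)
round 2: derive flow(e,e) via R1 from flow(e,d), cites(d,e)
round 2: derive flow(g,e) via R1 from flow(g,d), cites(d,e)
round 2: derive flow(h,b) via R1 from flow(h,d), cites(d,b)
round 2: derive flow(i,d) via R1 from flow(i,b), cites(b,d)
round 2: derive flow(i,e) via R1 from flow(i,h), cites(h,e)
round 2: derive flow(j,c) via R1 from flow(j,b), cites(b,c)
round 2: derive flow(j,e) via R1 from flow(j,d), cites(d,e)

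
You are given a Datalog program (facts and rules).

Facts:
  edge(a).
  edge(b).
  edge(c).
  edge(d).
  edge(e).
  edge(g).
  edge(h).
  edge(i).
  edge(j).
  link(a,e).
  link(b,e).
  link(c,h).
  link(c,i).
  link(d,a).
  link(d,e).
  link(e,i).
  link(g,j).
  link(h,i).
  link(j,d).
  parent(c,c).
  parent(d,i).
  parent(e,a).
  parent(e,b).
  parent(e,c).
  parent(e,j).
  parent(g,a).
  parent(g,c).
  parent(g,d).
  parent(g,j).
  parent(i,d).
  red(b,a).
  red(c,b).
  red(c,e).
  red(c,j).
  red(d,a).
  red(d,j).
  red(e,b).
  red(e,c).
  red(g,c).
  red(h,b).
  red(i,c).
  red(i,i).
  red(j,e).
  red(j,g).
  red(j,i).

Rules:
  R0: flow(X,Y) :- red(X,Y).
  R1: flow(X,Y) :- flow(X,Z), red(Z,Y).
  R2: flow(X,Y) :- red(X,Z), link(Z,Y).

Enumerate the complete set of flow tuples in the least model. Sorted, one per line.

flow(b,a)
flow(b,b)
flow(b,c)
flow(b,e)
flow(b,g)
flow(b,i)
flow(b,j)
flow(c,a)
flow(c,b)
flow(c,c)
flow(c,d)
flow(c,e)
flow(c,g)
flow(c,i)
flow(c,j)
flow(d,a)
flow(d,b)
flow(d,c)
flow(d,d)
flow(d,e)
flow(d,g)
flow(d,i)
flow(d,j)
flow(e,a)
flow(e,b)
flow(e,c)
flow(e,e)
flow(e,g)
flow(e,h)
flow(e,i)
flow(e,j)
flow(g,a)
flow(g,b)
flow(g,c)
flow(g,e)
flow(g,g)
flow(g,h)
flow(g,i)
flow(g,j)
flow(h,a)
flow(h,b)
flow(h,c)
flow(h,e)
flow(h,g)
flow(h,i)
flow(h,j)
flow(i,a)
flow(i,b)
flow(i,c)
flow(i,e)
flow(i,g)
flow(i,h)
flow(i,i)
flow(i,j)
flow(j,a)
flow(j,b)
flow(j,c)
flow(j,e)
flow(j,g)
flow(j,i)
flow(j,j)

round 1: derive flow(b,a) via R0 from red(b,a)
round 1: derive flow(c,b) via R0 from red(c,b)
round 1: derive flow(c,e) via R0 from red(c,e)
round 1: derive flow(c,j) via R0 from red(c,j)
round 1: derive flow(d,a) via R0 from red(d,a)
round 1: derive flow(d,j) via R0 from red(d,j)
round 1: derive flow(e,b) via R0 from red(e,b)
round 1: derive flow(e,c) via R0 from red(e,c)
round 1: derive flow(g,c) via R0 from red(g,c)
round 1: derive flow(h,b) via R0 from red(h,b)
round 1: derive flow(i,c) via R0 from red(i,c)
round 1: derive flow(i,i) via R0 from red(i,i)
round 1: derive flow(j,e) via R0 from red(j,e)
round 1: derive flow(j,g) via R0 from red(j,g)
round 1: derive flow(j,i) via R0 from red(j,i)
round 1: derive flow(b,e) via R2 from red(b,a), link(a,e)
round 1: derive flow(c,d) via R2 from red(c,j), link(j,d)
round 1: derive flow(c,i) via R2 from red(c,e), link(e,i)
round 1: derive flow(d,d) via R2 from red(d,j), link(j,d)
round 1: derive flow(d,e) via R2 from red(d,a), link(a,e)
round 1: derive flow(e,e) via R2 from red(e,b), link(b,e)
round 1: derive flow(e,h) via R2 from red(e,c), link(c,h)
round 1: derive flow(e,i) via R2 from red(e,c), link(c,i)
round 1: derive flow(g,h) via R2 from red(g,c), link(c,h)
round 1: derive flow(g,i) via R2 from red(g,c), link(c,i)
round 1: derive flow(h,e) via R2 from red(h,b), link(b,e)
round 1: derive flow(i,h) via R2 from red(i,c), link(c,h)
round 1: derive flow(j,j) via R2 from red(j,g), link(g,j)
round 2: derive flow(b,b) via R1 from flow(b,e), red(e,b)
round 2: derive flow(b,c) via R1 from flow(b,e), red(e,c)
round 2: derive flow(c,a) via R1 from flow(c,b), red(b,a)
round 2: derive flow(c,c) via R1 from flow(c,e), red(e,c)
round 2: derive flow(c,g) via R1 from flow(c,j), red(j,g)
round 2: derive flow(d,b) via R1 from flow(d,e), red(e,b)
round 2: derive flow(d,c) via R1 from flow(d,e), red(e,c)
round 2: derive flow(d,g) via R1 from flow(d,j), red(j,g)
round 2: derive flow(d,i) via R1 from flow(d,j), red(j,i)
round 2: derive flow(e,a) via R1 from flow(e,b), red(b,a)
round 2: derive flow(e,j) via R1 from flow(e,c), red(c,j)
round 2: derive flow(g,b) via R1 from flow(g,c), red(c,b)
round 2: derive flow(g,e) via R1 from flow(g,c), red(c,e)
round 2: derive flow(g,j) via R1 from flow(g,c), red(c,j)
round 2: derive flow(h,a) via R1 from flow(h,b), red(b,a)
round 2: derive flow(h,c) via R1 from flow(h,e), red(e,c)
round 2: derive flow(i,b) via R1 from flow(i,c), red(c,b)
round 2: derive flow(i,e) via R1 from flow(i,c), red(c,e)
round 2: derive flow(i,j) via R1 from flow(i,c), red(c,j)
round 2: derive flow(j,b) via R1 from flow(j,e), red(e,b)
round 2: derive flow(j,c) via R1 from flow(j,e), red(e,c)
round 3: derive flow(b,j) via R1 from flow(b,c), red(c,j)
round 3: derive flow(e,g) via R1 from flow(e,j), red(j,g)
round 3: derive flow(g,a) via R1 from flow(g,b), red(b,a)
round 3: derive flow(g,g) via R1 from flow(g,j), red(j,g)
round 3: derive flow(h,j) via R1 from flow(h,c), red(c,j)
round 3: derive flow(i,a) via R1 from flow(i,b), red(b,a)
round 3: derive flow(i,g) via R1 from flow(i,j), red(j,g)
round 3: derive flow(j,a) via R1 from flow(j,b), red(b,a)
round 4: derive flow(b,g) via R1 from flow(b,j), red(j,g)
round 4: derive flow(b,i) via R1 from flow(b,j), red(j,i)
round 4: derive flow(h,g) via R1 from flow(h,j), red(j,g)
round 4: derive flow(h,i) via R1 from flow(h,j), red(j,i)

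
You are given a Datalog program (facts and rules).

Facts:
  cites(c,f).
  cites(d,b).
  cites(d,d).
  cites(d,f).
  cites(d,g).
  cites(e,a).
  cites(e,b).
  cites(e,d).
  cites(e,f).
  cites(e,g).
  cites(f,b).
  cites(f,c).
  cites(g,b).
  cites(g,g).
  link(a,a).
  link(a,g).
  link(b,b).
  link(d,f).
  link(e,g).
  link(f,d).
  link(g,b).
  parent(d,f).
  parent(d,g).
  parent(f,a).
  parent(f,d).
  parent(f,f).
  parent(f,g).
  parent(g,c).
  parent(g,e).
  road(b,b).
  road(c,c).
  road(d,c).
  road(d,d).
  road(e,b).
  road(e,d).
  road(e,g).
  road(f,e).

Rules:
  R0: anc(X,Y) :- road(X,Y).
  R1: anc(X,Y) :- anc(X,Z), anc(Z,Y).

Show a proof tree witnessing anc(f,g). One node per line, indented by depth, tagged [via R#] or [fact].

anc(f,g)  [via R1]
  anc(f,e)  [via R0]
    road(f,e)  [fact]
  anc(e,g)  [via R0]
    road(e,g)  [fact]

round 1: derive anc(b,b) via R0 from road(b,b)
round 1: derive anc(c,c) via R0 from road(c,c)
round 1: derive anc(d,c) via R0 from road(d,c)
round 1: derive anc(d,d) via R0 from road(d,d)
round 1: derive anc(e,b) via R0 from road(e,b)
round 1: derive anc(e,d) via R0 from road(e,d)
round 1: derive anc(e,g) via R0 from road(e,g)
round 1: derive anc(f,e) via R0 from road(f,e)
round 2: derive anc(e,c) via R1 from anc(e,d), anc(d,c)
round 2: derive anc(f,b) via R1 from anc(f,e), anc(e,b)
round 2: derive anc(f,d) via R1 from anc(f,e), anc(e,d)
round 2: derive anc(f,g) via R1 from anc(f,e), anc(e,g)
round 3: derive anc(f,c) via R1 from anc(f,d), anc(d,c)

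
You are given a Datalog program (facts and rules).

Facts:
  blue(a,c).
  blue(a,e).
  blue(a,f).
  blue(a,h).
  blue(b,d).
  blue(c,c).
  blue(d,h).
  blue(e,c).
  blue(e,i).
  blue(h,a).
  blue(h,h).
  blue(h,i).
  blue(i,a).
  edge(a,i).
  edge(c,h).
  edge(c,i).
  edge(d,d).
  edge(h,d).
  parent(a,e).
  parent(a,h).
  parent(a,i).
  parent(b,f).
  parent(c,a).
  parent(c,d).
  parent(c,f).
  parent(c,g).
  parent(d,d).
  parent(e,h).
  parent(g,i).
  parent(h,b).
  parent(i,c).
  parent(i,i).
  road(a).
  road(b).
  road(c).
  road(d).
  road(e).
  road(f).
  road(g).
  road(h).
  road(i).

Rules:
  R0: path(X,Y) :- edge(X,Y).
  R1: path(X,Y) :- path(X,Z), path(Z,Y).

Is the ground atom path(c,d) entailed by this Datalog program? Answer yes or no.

round 1: derive path(a,i) via R0 from edge(a,i)
round 1: derive path(c,h) via R0 from edge(c,h)
round 1: derive path(c,i) via R0 from edge(c,i)
round 1: derive path(d,d) via R0 from edge(d,d)
round 1: derive path(h,d) via R0 from edge(h,d)
round 2: derive path(c,d) via R1 from path(c,h), path(h,d)

yes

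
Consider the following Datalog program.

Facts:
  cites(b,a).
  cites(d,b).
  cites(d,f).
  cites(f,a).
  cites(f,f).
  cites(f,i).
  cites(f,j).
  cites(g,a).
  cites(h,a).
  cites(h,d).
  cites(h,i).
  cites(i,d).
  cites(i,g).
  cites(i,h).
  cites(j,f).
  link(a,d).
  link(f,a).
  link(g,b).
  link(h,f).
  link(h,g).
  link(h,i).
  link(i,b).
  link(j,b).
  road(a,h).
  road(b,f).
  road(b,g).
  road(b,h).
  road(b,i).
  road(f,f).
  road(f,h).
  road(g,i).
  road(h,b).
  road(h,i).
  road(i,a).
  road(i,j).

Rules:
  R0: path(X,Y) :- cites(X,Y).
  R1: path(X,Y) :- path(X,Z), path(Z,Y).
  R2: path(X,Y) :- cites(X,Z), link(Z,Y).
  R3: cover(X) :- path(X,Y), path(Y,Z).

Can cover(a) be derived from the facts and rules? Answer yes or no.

round 1: derive path(b,a) via R0 from cites(b,a)
round 1: derive path(d,b) via R0 from cites(d,b)
round 1: derive path(d,f) via R0 from cites(d,f)
round 1: derive path(f,a) via R0 from cites(f,a)
round 1: derive path(f,f) via R0 from cites(f,f)
round 1: derive path(f,i) via R0 from cites(f,i)
round 1: derive path(f,j) via R0 from cites(f,j)
round 1: derive path(g,a) via R0 from cites(g,a)
round 1: derive path(h,a) via R0 from cites(h,a)
round 1: derive path(h,d) via R0 from cites(h,d)
round 1: derive path(h,i) via R0 from cites(h,i)
round 1: derive path(i,d) via R0 from cites(i,d)
round 1: derive path(i,g) via R0 from cites(i,g)
round 1: derive path(i,h) via R0 from cites(i,h)
round 1: derive path(j,f) via R0 from cites(j,f)
round 1: derive path(b,d) via R2 from cites(b,a), link(a,d)
round 1: derive path(d,a) via R2 from cites(d,f), link(f,a)
round 1: derive path(f,b) via R2 from cites(f,i), link(i,b)
round 1: derive path(f,d) via R2 from cites(f,a), link(a,d)
round 1: derive path(g,d) via R2 from cites(g,a), link(a,d)
round 1: derive path(h,b) via R2 from cites(h,i), link(i,b)
round 1: derive path(i,b) via R2 from cites(i,g), link(g,b)
round 1: derive path(i,f) via R2 from cites(i,h), link(h,f)
round 1: derive path(i,i) via R2 from cites(i,h), link(h,i)
round 1: derive path(j,a) via R2 from cites(j,f), link(f,a)
round 2: derive path(b,b) via R1 from path(b,d), path(d,b)
round 2: derive path(b,f) via R1 from path(b,d), path(d,f)
round 2: derive path(d,d) via R1 from path(d,b), path(b,d)
round 2: derive path(d,i) via R1 from path(d,f), path(f,i)
round 2: derive path(d,j) via R1 from path(d,f), path(f,j)
round 2: derive path(f,g) via R1 from path(f,i), path(i,g)
round 2: derive path(f,h) via R1 from path(f,i), path(i,h)
round 2: derive path(g,b) via R1 from path(g,d), path(d,b)
round 2: derive path(g,f) via R1 from path(g,d), path(d,f)
round 2: derive path(h,f) via R1 from path(h,d), path(d,f)
round 2: derive path(h,g) via R1 from path(h,i), path(i,g)
round 2: derive path(h,h) via R1 from path(h,i), path(i,h)
round 2: derive path(i,a) via R1 from path(i,b), path(b,a)
round 2: derive path(i,j) via R1 from path(i,f), path(f,j)
round 2: derive path(j,b) via R1 from path(j,f), path(f,b)
round 2: derive path(j,d) via R1 from path(j,f), path(f,d)
round 2: derive path(j,i) via R1 from path(j,f), path(f,i)
round 2: derive path(j,j) via R1 from path(j,f), path(f,j)
round 2: derive cover(b) via R3 from path(b,d), path(d,a)
round 2: derive cover(d) via R3 from path(d,b), path(b,a)
round 2: derive cover(f) via R3 from path(f,b), path(b,a)
round 2: derive cover(g) via R3 from path(g,d), path(d,a)
round 2: derive cover(h) via R3 from path(h,b), path(b,a)
round 2: derive cover(i) via R3 from path(i,b), path(b,a)
round 2: derive cover(j) via R3 from path(j,f), path(f,a)
round 3: derive path(b,g) via R1 from path(b,f), path(f,g)
round 3: derive path(b,h) via R1 from path(b,f), path(f,h)
round 3: derive path(b,i) via R1 from path(b,d), path(d,i)
round 3: derive path(b,j) via R1 from path(b,d), path(d,j)
round 3: derive path(d,g) via R1 from path(d,f), path(f,g)
round 3: derive path(d,h) via R1 from path(d,f), path(f,h)
round 3: derive path(g,g) via R1 from path(g,f), path(f,g)
round 3: derive path(g,h) via R1 from path(g,f), path(f,h)
round 3: derive path(g,i) via R1 from path(g,d), path(d,i)
round 3: derive path(g,j) via R1 from path(g,d), path(d,j)
round 3: derive path(h,j) via R1 from path(h,d), path(d,j)
round 3: derive path(j,g) via R1 from path(j,f), path(f,g)
round 3: derive path(j,h) via R1 from path(j,f), path(f,h)

no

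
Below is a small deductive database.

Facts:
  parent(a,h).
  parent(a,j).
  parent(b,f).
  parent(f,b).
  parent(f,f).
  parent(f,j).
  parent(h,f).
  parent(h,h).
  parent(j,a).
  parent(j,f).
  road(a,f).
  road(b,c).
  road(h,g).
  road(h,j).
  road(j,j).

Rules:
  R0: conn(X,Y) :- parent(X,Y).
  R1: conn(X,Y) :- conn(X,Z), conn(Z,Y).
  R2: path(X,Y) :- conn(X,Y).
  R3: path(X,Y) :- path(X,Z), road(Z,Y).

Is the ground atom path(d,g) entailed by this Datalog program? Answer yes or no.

round 1: derive conn(a,h) via R0 from parent(a,h)
round 1: derive conn(a,j) via R0 from parent(a,j)
round 1: derive conn(b,f) via R0 from parent(b,f)
round 1: derive conn(f,b) via R0 from parent(f,b)
round 1: derive conn(f,f) via R0 from parent(f,f)
round 1: derive conn(f,j) via R0 from parent(f,j)
round 1: derive conn(h,f) via R0 from parent(h,f)
round 1: derive conn(h,h) via R0 from parent(h,h)
round 1: derive conn(j,a) via R0 from parent(j,a)
round 1: derive conn(j,f) via R0 from parent(j,f)
round 2: derive conn(a,a) via R1 from conn(a,j), conn(j,a)
round 2: derive conn(a,f) via R1 from conn(a,h), conn(h,f)
round 2: derive conn(b,b) via R1 from conn(b,f), conn(f,b)
round 2: derive conn(b,j) via R1 from conn(b,f), conn(f,j)
round 2: derive conn(f,a) via R1 from conn(f,j), conn(j,a)
round 2: derive conn(h,b) via R1 from conn(h,f), conn(f,b)
round 2: derive conn(h,j) via R1 from conn(h,f), conn(f,j)
round 2: derive conn(j,b) via R1 from conn(j,f), conn(f,b)
round 2: derive conn(j,h) via R1 from conn(j,a), conn(a,h)
round 2: derive conn(j,j) via R1 from conn(j,a), conn(a,j)
round 2: derive path(a,h) via R2 from conn(a,h)
round 2: derive path(a,j) via R2 from conn(a,j)
round 2: derive path(b,f) via R2 from conn(b,f)
round 2: derive path(f,b) via R2 from conn(f,b)
round 2: derive path(f,f) via R2 from conn(f,f)
round 2: derive path(f,j) via R2 from conn(f,j)
round 2: derive path(h,f) via R2 from conn(h,f)
round 2: derive path(h,h) via R2 from conn(h,h)
round 2: derive path(j,a) via R2 from conn(j,a)
round 2: derive path(j,f) via R2 from conn(j,f)
round 3: derive conn(a,b) via R1 from conn(a,f), conn(f,b)
round 3: derive conn(b,a) via R1 from conn(b,f), conn(f,a)
round 3: derive conn(b,h) via R1 from conn(b,j), conn(j,h)
round 3: derive conn(f,h) via R1 from conn(f,a), conn(a,h)
round 3: derive conn(h,a) via R1 from conn(h,f), conn(f,a)
round 3: derive path(a,a) via R2 from conn(a,a)
round 3: derive path(a,f) via R2 from conn(a,f)
round 3: derive path(b,b) via R2 from conn(b,b)
round 3: derive path(b,j) via R2 from conn(b,j)
round 3: derive path(f,a) via R2 from conn(f,a)
round 3: derive path(h,b) via R2 from conn(h,b)
round 3: derive path(h,j) via R2 from conn(h,j)
round 3: derive path(j,b) via R2 from conn(j,b)
round 3: derive path(j,h) via R2 from conn(j,h)
round 3: derive path(j,j) via R2 from conn(j,j)
round 3: derive path(a,g) via R3 from path(a,h), road(h,g)
round 3: derive path(f,c) via R3 from path(f,b), road(b,c)
round 3: derive path(h,g) via R3 from path(h,h), road(h,g)
round 4: derive path(a,b) via R2 from conn(a,b)
round 4: derive path(b,a) via R2 from conn(b,a)
round 4: derive path(b,h) via R2 from conn(b,h)
round 4: derive path(f,h) via R2 from conn(f,h)
round 4: derive path(h,a) via R2 from conn(h,a)
round 4: derive path(b,c) via R3 from path(b,b), road(b,c)
round 4: derive path(h,c) via R3 from path(h,b), road(b,c)
round 4: derive path(j,c) via R3 from path(j,b), road(b,c)
round 4: derive path(j,g) via R3 from path(j,h), road(h,g)
round 5: derive path(a,c) via R3 from path(a,b), road(b,c)
round 5: derive path(b,g) via R3 from path(b,h), road(h,g)
round 5: derive path(f,g) via R3 from path(f,h), road(h,g)

no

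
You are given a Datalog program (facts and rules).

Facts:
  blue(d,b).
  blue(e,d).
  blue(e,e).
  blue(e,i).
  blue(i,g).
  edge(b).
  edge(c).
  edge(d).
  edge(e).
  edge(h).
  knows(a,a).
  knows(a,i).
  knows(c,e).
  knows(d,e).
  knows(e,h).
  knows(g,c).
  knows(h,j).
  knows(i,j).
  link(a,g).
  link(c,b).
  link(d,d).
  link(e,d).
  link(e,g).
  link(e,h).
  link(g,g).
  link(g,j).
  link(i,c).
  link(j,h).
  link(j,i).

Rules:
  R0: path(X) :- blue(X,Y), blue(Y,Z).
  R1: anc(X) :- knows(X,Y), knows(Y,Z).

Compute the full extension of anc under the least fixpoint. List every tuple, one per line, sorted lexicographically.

anc(a)
anc(c)
anc(d)
anc(e)
anc(g)

round 1: derive anc(a) via R1 from knows(a,a), knows(a,a)
round 1: derive anc(c) via R1 from knows(c,e), knows(e,h)
round 1: derive anc(d) via R1 from knows(d,e), knows(e,h)
round 1: derive anc(e) via R1 from knows(e,h), knows(h,j)
round 1: derive anc(g) via R1 from knows(g,c), knows(c,e)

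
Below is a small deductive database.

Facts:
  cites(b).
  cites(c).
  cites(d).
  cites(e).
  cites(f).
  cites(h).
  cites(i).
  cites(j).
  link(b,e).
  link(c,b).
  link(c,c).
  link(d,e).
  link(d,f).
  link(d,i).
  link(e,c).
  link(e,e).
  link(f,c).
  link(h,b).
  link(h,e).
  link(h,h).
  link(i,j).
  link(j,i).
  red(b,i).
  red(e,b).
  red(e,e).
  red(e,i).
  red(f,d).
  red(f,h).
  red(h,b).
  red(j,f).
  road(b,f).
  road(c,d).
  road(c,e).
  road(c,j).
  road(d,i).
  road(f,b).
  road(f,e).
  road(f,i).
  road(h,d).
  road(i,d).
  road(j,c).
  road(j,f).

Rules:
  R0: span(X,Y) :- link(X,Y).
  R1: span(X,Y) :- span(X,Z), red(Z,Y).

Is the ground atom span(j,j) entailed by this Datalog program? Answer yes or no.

round 1: derive span(b,e) via R0 from link(b,e)
round 1: derive span(c,b) via R0 from link(c,b)
round 1: derive span(c,c) via R0 from link(c,c)
round 1: derive span(d,e) via R0 from link(d,e)
round 1: derive span(d,f) via R0 from link(d,f)
round 1: derive span(d,i) via R0 from link(d,i)
round 1: derive span(e,c) via R0 from link(e,c)
round 1: derive span(e,e) via R0 from link(e,e)
round 1: derive span(f,c) via R0 from link(f,c)
round 1: derive span(h,b) via R0 from link(h,b)
round 1: derive span(h,e) via R0 from link(h,e)
round 1: derive span(h,h) via R0 from link(h,h)
round 1: derive span(i,j) via R0 from link(i,j)
round 1: derive span(j,i) via R0 from link(j,i)
round 2: derive span(b,b) via R1 from span(b,e), red(e,b)
round 2: derive span(b,i) via R1 from span(b,e), red(e,i)
round 2: derive span(c,i) via R1 from span(c,b), red(b,i)
round 2: derive span(d,b) via R1 from span(d,e), red(e,b)
round 2: derive span(d,d) via R1 from span(d,f), red(f,d)
round 2: derive span(d,h) via R1 from span(d,f), red(f,h)
round 2: derive span(e,b) via R1 from span(e,e), red(e,b)
round 2: derive span(e,i) via R1 from span(e,e), red(e,i)
round 2: derive span(h,i) via R1 from span(h,b), red(b,i)
round 2: derive span(i,f) via R1 from span(i,j), red(j,f)
round 3: derive span(i,d) via R1 from span(i,f), red(f,d)
round 3: derive span(i,h) via R1 from span(i,f), red(f,h)
round 4: derive span(i,b) via R1 from span(i,h), red(h,b)
round 5: derive span(i,i) via R1 from span(i,b), red(b,i)

no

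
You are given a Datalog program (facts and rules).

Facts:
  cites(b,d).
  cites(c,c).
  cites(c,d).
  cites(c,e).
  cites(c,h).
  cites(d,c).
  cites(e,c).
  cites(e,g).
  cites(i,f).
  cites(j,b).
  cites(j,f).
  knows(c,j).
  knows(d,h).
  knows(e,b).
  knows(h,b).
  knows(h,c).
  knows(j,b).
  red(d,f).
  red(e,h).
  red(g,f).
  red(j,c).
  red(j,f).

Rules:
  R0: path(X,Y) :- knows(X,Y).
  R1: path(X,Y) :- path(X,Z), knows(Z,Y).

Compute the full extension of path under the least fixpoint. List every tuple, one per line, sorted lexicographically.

round 1: derive path(c,j) via R0 from knows(c,j)
round 1: derive path(d,h) via R0 from knows(d,h)
round 1: derive path(e,b) via R0 from knows(e,b)
round 1: derive path(h,b) via R0 from knows(h,b)
round 1: derive path(h,c) via R0 from knows(h,c)
round 1: derive path(j,b) via R0 from knows(j,b)
round 2: derive path(c,b) via R1 from path(c,j), knows(j,b)
round 2: derive path(d,b) via R1 from path(d,h), knows(h,b)
round 2: derive path(d,c) via R1 from path(d,h), knows(h,c)
round 2: derive path(h,j) via R1 from path(h,c), knows(c,j)
round 3: derive path(d,j) via R1 from path(d,c), knows(c,j)

path(c,b)
path(c,j)
path(d,b)
path(d,c)
path(d,h)
path(d,j)
path(e,b)
path(h,b)
path(h,c)
path(h,j)
path(j,b)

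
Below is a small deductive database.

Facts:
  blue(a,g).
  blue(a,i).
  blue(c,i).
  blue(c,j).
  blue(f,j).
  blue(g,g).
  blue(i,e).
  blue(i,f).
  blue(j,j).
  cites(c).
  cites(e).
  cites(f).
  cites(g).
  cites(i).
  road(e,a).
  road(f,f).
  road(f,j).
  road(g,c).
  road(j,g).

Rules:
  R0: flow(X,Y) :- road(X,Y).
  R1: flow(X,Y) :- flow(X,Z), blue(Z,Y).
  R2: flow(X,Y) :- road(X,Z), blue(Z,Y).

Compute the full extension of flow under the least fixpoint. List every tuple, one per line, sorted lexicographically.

flow(e,a)
flow(e,e)
flow(e,f)
flow(e,g)
flow(e,i)
flow(e,j)
flow(f,f)
flow(f,j)
flow(g,c)
flow(g,e)
flow(g,f)
flow(g,i)
flow(g,j)
flow(j,g)

round 1: derive flow(e,a) via R0 from road(e,a)
round 1: derive flow(f,f) via R0 from road(f,f)
round 1: derive flow(f,j) via R0 from road(f,j)
round 1: derive flow(g,c) via R0 from road(g,c)
round 1: derive flow(j,g) via R0 from road(j,g)
round 1: derive flow(e,g) via R2 from road(e,a), blue(a,g)
round 1: derive flow(e,i) via R2 from road(e,a), blue(a,i)
round 1: derive flow(g,i) via R2 from road(g,c), blue(c,i)
round 1: derive flow(g,j) via R2 from road(g,c), blue(c,j)
round 2: derive flow(e,e) via R1 from flow(e,i), blue(i,e)
round 2: derive flow(e,f) via R1 from flow(e,i), blue(i,f)
round 2: derive flow(g,e) via R1 from flow(g,i), blue(i,e)
round 2: derive flow(g,f) via R1 from flow(g,i), blue(i,f)
round 3: derive flow(e,j) via R1 from flow(e,f), blue(f,j)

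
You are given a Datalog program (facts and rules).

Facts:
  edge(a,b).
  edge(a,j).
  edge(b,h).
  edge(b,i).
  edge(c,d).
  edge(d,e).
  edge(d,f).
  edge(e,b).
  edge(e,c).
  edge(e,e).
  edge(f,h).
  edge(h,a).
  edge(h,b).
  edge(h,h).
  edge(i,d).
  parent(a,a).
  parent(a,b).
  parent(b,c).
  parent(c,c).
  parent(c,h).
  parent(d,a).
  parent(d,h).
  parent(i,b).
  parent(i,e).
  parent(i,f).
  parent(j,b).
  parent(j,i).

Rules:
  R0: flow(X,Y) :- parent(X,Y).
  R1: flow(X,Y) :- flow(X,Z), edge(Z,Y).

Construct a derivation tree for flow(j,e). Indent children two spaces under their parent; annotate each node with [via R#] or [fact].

round 1: derive flow(a,a) via R0 from parent(a,a)
round 1: derive flow(a,b) via R0 from parent(a,b)
round 1: derive flow(b,c) via R0 from parent(b,c)
round 1: derive flow(c,c) via R0 from parent(c,c)
round 1: derive flow(c,h) via R0 from parent(c,h)
round 1: derive flow(d,a) via R0 from parent(d,a)
round 1: derive flow(d,h) via R0 from parent(d,h)
round 1: derive flow(i,b) via R0 from parent(i,b)
round 1: derive flow(i,e) via R0 from parent(i,e)
round 1: derive flow(i,f) via R0 from parent(i,f)
round 1: derive flow(j,b) via R0 from parent(j,b)
round 1: derive flow(j,i) via R0 from parent(j,i)
round 2: derive flow(a,h) via R1 from flow(a,b), edge(b,h)
round 2: derive flow(a,i) via R1 from flow(a,b), edge(b,i)
round 2: derive flow(a,j) via R1 from flow(a,a), edge(a,j)
round 2: derive flow(b,d) via R1 from flow(b,c), edge(c,d)
round 2: derive flow(c,a) via R1 from flow(c,h), edge(h,a)
round 2: derive flow(c,b) via R1 from flow(c,h), edge(h,b)
round 2: derive flow(c,d) via R1 from flow(c,c), edge(c,d)
round 2: derive flow(d,b) via R1 from flow(d,a), edge(a,b)
round 2: derive flow(d,j) via R1 from flow(d,a), edge(a,j)
round 2: derive flow(i,c) via R1 from flow(i,e), edge(e,c)
round 2: derive flow(i,h) via R1 from flow(i,b), edge(b,h)
round 2: derive flow(i,i) via R1 from flow(i,b), edge(b,i)
round 2: derive flow(j,d) via R1 from flow(j,i), edge(i,d)
round 2: derive flow(j,h) via R1 from flow(j,b), edge(b,h)
round 3: derive flow(a,d) via R1 from flow(a,i), edge(i,d)
round 3: derive flow(b,e) via R1 from flow(b,d), edge(d,e)
round 3: derive flow(b,f) via R1 from flow(b,d), edge(d,f)
round 3: derive flow(c,e) via R1 from flow(c,d), edge(d,e)
round 3: derive flow(c,f) via R1 from flow(c,d), edge(d,f)
round 3: derive flow(c,i) via R1 from flow(c,b), edge(b,i)
round 3: derive flow(c,j) via R1 from flow(c,a), edge(a,j)
round 3: derive flow(d,i) via R1 from flow(d,b), edge(b,i)
round 3: derive flow(i,a) via R1 from flow(i,h), edge(h,a)
round 3: derive flow(i,d) via R1 from flow(i,c), edge(c,d)
round 3: derive flow(j,a) via R1 from flow(j,h), edge(h,a)
round 3: derive flow(j,e) via R1 from flow(j,d), edge(d,e)
round 3: derive flow(j,f) via R1 from flow(j,d), edge(d,f)
round 4: derive flow(a,e) via R1 from flow(a,d), edge(d,e)
round 4: derive flow(a,f) via R1 from flow(a,d), edge(d,f)
round 4: derive flow(b,b) via R1 from flow(b,e), edge(e,b)
round 4: derive flow(b,h) via R1 from flow(b,f), edge(f,h)
round 4: derive flow(d,d) via R1 from flow(d,i), edge(i,d)
round 4: derive flow(i,j) via R1 from flow(i,a), edge(a,j)
round 4: derive flow(j,c) via R1 from flow(j,e), edge(e,c)
round 4: derive flow(j,j) via R1 from flow(j,a), edge(a,j)
round 5: derive flow(a,c) via R1 from flow(a,e), edge(e,c)
round 5: derive flow(b,a) via R1 from flow(b,h), edge(h,a)
round 5: derive flow(b,i) via R1 from flow(b,b), edge(b,i)
round 5: derive flow(d,e) via R1 from flow(d,d), edge(d,e)
round 5: derive flow(d,f) via R1 from flow(d,d), edge(d,f)
round 6: derive flow(b,j) via R1 from flow(b,a), edge(a,j)
round 6: derive flow(d,c) via R1 from flow(d,e), edge(e,c)

flow(j,e)  [via R1]
  flow(j,d)  [via R1]
    flow(j,i)  [via R0]
      parent(j,i)  [fact]
    edge(i,d)  [fact]
  edge(d,e)  [fact]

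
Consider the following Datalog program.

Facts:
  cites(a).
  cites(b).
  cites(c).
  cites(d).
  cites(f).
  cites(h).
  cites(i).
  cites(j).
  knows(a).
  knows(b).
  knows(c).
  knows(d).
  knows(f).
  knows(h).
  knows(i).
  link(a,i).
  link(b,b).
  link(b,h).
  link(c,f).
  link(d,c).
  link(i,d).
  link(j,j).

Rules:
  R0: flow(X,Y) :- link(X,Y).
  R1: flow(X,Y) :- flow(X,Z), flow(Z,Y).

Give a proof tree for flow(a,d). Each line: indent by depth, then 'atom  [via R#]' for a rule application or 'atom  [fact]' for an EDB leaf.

round 1: derive flow(a,i) via R0 from link(a,i)
round 1: derive flow(b,b) via R0 from link(b,b)
round 1: derive flow(b,h) via R0 from link(b,h)
round 1: derive flow(c,f) via R0 from link(c,f)
round 1: derive flow(d,c) via R0 from link(d,c)
round 1: derive flow(i,d) via R0 from link(i,d)
round 1: derive flow(j,j) via R0 from link(j,j)
round 2: derive flow(a,d) via R1 from flow(a,i), flow(i,d)
round 2: derive flow(d,f) via R1 from flow(d,c), flow(c,f)
round 2: derive flow(i,c) via R1 from flow(i,d), flow(d,c)
round 3: derive flow(a,c) via R1 from flow(a,d), flow(d,c)
round 3: derive flow(a,f) via R1 from flow(a,d), flow(d,f)
round 3: derive flow(i,f) via R1 from flow(i,c), flow(c,f)

flow(a,d)  [via R1]
  flow(a,i)  [via R0]
    link(a,i)  [fact]
  flow(i,d)  [via R0]
    link(i,d)  [fact]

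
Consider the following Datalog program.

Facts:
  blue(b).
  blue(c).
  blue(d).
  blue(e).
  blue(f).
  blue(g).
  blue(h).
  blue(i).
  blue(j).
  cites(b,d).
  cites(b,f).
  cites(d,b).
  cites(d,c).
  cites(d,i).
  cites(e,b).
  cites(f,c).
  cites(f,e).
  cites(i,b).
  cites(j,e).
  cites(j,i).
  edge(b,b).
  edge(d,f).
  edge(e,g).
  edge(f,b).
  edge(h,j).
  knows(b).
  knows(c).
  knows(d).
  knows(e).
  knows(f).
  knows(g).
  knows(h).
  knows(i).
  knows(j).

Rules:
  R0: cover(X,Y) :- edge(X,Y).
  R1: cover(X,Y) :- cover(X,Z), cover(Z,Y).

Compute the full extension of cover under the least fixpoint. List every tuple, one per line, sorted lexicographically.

round 1: derive cover(b,b) via R0 from edge(b,b)
round 1: derive cover(d,f) via R0 from edge(d,f)
round 1: derive cover(e,g) via R0 from edge(e,g)
round 1: derive cover(f,b) via R0 from edge(f,b)
round 1: derive cover(h,j) via R0 from edge(h,j)
round 2: derive cover(d,b) via R1 from cover(d,f), cover(f,b)

cover(b,b)
cover(d,b)
cover(d,f)
cover(e,g)
cover(f,b)
cover(h,j)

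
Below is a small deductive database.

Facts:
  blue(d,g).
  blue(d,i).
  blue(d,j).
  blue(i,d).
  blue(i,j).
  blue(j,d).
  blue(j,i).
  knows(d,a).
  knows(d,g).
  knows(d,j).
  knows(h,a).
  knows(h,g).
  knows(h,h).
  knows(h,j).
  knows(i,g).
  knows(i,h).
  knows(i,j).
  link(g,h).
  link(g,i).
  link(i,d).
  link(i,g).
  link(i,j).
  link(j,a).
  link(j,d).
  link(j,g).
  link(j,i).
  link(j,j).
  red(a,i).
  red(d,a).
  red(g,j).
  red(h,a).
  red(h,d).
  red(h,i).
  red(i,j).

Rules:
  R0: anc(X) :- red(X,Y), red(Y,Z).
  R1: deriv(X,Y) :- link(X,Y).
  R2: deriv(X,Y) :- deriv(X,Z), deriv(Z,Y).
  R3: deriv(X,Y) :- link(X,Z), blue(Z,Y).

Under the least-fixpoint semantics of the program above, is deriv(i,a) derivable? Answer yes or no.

round 1: derive deriv(g,h) via R1 from link(g,h)
round 1: derive deriv(g,i) via R1 from link(g,i)
round 1: derive deriv(i,d) via R1 from link(i,d)
round 1: derive deriv(i,g) via R1 from link(i,g)
round 1: derive deriv(i,j) via R1 from link(i,j)
round 1: derive deriv(j,a) via R1 from link(j,a)
round 1: derive deriv(j,d) via R1 from link(j,d)
round 1: derive deriv(j,g) via R1 from link(j,g)
round 1: derive deriv(j,i) via R1 from link(j,i)
round 1: derive deriv(j,j) via R1 from link(j,j)
round 1: derive deriv(g,d) via R3 from link(g,i), blue(i,d)
round 1: derive deriv(g,j) via R3 from link(g,i), blue(i,j)
round 1: derive deriv(i,i) via R3 from link(i,d), blue(d,i)
round 2: derive deriv(g,a) via R2 from deriv(g,j), deriv(j,a)
round 2: derive deriv(g,g) via R2 from deriv(g,i), deriv(i,g)
round 2: derive deriv(i,a) via R2 from deriv(i,j), deriv(j,a)
round 2: derive deriv(i,h) via R2 from deriv(i,g), deriv(g,h)
round 2: derive deriv(j,h) via R2 from deriv(j,g), deriv(g,h)

yes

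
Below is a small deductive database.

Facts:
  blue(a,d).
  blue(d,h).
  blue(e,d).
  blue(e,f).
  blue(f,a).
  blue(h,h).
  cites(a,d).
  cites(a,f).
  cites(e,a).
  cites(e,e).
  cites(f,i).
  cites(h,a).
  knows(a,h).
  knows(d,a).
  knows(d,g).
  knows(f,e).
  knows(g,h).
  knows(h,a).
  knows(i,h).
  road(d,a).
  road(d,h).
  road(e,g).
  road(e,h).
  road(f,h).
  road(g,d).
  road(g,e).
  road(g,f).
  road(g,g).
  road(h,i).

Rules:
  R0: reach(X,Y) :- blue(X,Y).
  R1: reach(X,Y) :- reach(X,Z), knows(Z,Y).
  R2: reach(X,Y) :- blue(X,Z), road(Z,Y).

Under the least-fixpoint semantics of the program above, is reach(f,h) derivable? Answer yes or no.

yes

round 1: derive reach(a,d) via R0 from blue(a,d)
round 1: derive reach(d,h) via R0 from blue(d,h)
round 1: derive reach(e,d) via R0 from blue(e,d)
round 1: derive reach(e,f) via R0 from blue(e,f)
round 1: derive reach(f,a) via R0 from blue(f,a)
round 1: derive reach(h,h) via R0 from blue(h,h)
round 1: derive reach(a,a) via R2 from blue(a,d), road(d,a)
round 1: derive reach(a,h) via R2 from blue(a,d), road(d,h)
round 1: derive reach(d,i) via R2 from blue(d,h), road(h,i)
round 1: derive reach(e,a) via R2 from blue(e,d), road(d,a)
round 1: derive reach(e,h) via R2 from blue(e,d), road(d,h)
round 1: derive reach(h,i) via R2 from blue(h,h), road(h,i)
round 2: derive reach(a,g) via R1 from reach(a,d), knows(d,g)
round 2: derive reach(d,a) via R1 from reach(d,h), knows(h,a)
round 2: derive reach(e,e) via R1 from reach(e,f), knows(f,e)
round 2: derive reach(e,g) via R1 from reach(e,d), knows(d,g)
round 2: derive reach(f,h) via R1 from reach(f,a), knows(a,h)
round 2: derive reach(h,a) via R1 from reach(h,h), knows(h,a)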